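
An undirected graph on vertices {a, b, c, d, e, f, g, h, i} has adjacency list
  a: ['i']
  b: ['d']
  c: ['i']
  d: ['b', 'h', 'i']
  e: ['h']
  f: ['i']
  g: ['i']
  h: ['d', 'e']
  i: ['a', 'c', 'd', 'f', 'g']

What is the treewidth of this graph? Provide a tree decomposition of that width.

Treewidth 1.
One such decomposition:
Bags: B1 = {d, i}  B2 = {c, i}  B3 = {f, i}  B4 = {g, i}  B5 = {d, h}  B6 = {b, d}  B7 = {a, i}  B8 = {e, h}
Tree: B1–B2, B1–B3, B3–B4, B1–B5, B1–B6, B1–B7, B5–B8

Every bag has size at most 2, so the width is 2 − 1 = 1 and tw(G) ≤ 1. G has an edge, so its treewidth is at least 1. The upper and lower bounds meet at 1, so that is the treewidth.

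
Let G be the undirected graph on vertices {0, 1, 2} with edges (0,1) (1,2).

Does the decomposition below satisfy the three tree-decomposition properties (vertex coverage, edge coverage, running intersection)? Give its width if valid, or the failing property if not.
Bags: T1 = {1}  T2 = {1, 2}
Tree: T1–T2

No — vertex 0 appears in no bag.

A tree decomposition must satisfy three properties: every vertex lies in some bag; for every edge, both endpoints lie together in some bag; and for every vertex, the bags containing it form a connected subtree. Here vertex 0 appears in no bag, so the decomposition is invalid.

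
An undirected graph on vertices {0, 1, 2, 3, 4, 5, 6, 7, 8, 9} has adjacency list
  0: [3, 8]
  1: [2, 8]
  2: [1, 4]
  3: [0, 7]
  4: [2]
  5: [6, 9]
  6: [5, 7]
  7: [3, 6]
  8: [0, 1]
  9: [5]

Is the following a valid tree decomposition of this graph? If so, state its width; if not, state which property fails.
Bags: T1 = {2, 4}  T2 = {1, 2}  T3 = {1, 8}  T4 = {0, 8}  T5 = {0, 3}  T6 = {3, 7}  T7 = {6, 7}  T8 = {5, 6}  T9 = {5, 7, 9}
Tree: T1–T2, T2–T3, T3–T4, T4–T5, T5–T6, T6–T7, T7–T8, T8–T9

No — bags containing vertex 7 are not connected in the tree.

A tree decomposition must satisfy three properties: every vertex lies in some bag; for every edge, both endpoints lie together in some bag; and for every vertex, the bags containing it form a connected subtree. Here bags containing vertex 7 are not connected in the tree, so the decomposition is invalid.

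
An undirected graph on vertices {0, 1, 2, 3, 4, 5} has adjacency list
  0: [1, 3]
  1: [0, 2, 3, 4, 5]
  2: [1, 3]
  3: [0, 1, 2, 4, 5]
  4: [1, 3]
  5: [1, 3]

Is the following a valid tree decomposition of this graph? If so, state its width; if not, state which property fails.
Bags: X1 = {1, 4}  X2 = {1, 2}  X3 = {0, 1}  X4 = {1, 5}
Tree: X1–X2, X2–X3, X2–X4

No — vertex 3 appears in no bag.

A tree decomposition must satisfy three properties: every vertex lies in some bag; for every edge, both endpoints lie together in some bag; and for every vertex, the bags containing it form a connected subtree. Here vertex 3 appears in no bag, so the decomposition is invalid.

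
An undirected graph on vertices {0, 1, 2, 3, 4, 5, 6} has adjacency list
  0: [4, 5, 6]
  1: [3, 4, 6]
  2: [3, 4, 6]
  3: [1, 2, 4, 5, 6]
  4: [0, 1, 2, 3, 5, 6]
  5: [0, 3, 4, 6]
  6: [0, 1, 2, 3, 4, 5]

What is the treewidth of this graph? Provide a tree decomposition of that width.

Every bag has size at most 4, so the width is 4 − 1 = 3 and tw(G) ≤ 3. On the other hand G contains the 4-clique {0, 4, 5, 6}. A clique must lie in a single bag of any decomposition, so no decomposition can have width below 3. The upper and lower bounds meet at 3, so that is the treewidth.

Treewidth 3.
Bags: B1 = {3, 4, 5, 6}  B2 = {1, 3, 4, 6}  B3 = {0, 4, 5, 6}  B4 = {2, 3, 4, 6}
Tree: B1–B2, B1–B3, B1–B4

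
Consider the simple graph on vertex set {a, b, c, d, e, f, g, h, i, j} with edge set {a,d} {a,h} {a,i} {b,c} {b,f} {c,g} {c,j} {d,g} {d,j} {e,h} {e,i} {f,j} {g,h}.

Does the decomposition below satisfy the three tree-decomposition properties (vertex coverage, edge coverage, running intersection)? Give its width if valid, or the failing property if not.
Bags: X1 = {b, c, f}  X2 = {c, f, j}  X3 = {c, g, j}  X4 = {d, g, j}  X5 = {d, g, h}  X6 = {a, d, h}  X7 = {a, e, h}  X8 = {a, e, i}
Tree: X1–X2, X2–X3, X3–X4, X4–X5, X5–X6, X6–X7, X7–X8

Every vertex of G appears in some bag (union = {a, b, c, d, e, f, g, h, i, j}); every edge is covered by a bag; and for each vertex v the set of bags containing v is connected in the bag tree. The decomposition is therefore valid. The largest bag has 3 vertices, so the width is 2.

Yes; width 2.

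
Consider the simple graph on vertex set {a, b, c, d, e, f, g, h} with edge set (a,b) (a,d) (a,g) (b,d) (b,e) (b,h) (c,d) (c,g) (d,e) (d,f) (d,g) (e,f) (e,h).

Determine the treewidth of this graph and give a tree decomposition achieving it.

Treewidth 2.
Bags: B1 = {a, b, d}  B2 = {a, d, g}  B3 = {c, d, g}  B4 = {b, d, e}  B5 = {b, e, h}  B6 = {d, e, f}
Tree: B1–B2, B2–B3, B1–B4, B4–B5, B4–B6

The largest bag has 3 vertices, giving width 2; this decomposition certifies tw(G) ≤ 2. Conversely, {c, d, g} is a clique of size 3, and the vertices of any clique must share a bag in every tree decomposition; so some bag has ≥ 3 vertices and tw(G) ≥ 2. Hence tw(G) = 2 exactly.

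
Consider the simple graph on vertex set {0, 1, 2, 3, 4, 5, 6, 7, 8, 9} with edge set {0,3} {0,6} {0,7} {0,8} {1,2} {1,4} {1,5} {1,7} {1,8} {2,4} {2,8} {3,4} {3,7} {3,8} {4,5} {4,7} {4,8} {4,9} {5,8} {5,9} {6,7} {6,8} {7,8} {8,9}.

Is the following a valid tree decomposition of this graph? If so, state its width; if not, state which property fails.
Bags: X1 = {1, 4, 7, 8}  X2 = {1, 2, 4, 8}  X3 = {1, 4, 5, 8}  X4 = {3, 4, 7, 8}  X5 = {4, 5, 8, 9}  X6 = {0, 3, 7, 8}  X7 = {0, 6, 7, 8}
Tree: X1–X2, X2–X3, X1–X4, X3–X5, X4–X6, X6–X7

Checking the three conditions: (i) the bags cover all of {0, 1, 2, 3, 4, 5, 6, 7, 8, 9}; (ii) for each edge, some bag contains both endpoints; (iii) the bags containing any fixed vertex form a subtree. All hold, so the decomposition is valid with width 4 − 1 = 3.

Yes; width 3.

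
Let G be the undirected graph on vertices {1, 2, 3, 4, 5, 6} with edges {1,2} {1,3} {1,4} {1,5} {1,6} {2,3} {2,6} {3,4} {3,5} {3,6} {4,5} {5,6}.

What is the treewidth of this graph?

3

A width-3 tree decomposition is:
Bags: B1 = {1, 3, 5, 6}  B2 = {1, 3, 4, 5}  B3 = {1, 2, 3, 6}
Tree: B1–B2, B1–B3
Every bag has size at most 4, so the width is 4 − 1 = 3 and tw(G) ≤ 3. Conversely, {1, 2, 3, 6} is a clique of size 4, and the vertices of any clique must share a bag in every tree decomposition; so some bag has ≥ 4 vertices and tw(G) ≥ 3. Hence tw(G) = 3 exactly.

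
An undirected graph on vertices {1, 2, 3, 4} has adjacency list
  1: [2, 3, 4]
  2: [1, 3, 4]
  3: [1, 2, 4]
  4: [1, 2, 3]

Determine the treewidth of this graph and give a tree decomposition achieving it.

With just one bag of size 4, the width is 4 − 1 = 3, so tw(G) ≤ 3. On the other hand G contains the 4-clique {1, 2, 3, 4}. A clique must lie in a single bag of any decomposition, so no decomposition can have width below 3. Combining the bounds, tw(G) = 3.

Treewidth 3.
One such decomposition:
Bags: B1 = {1, 2, 3, 4}
Tree: (single bag)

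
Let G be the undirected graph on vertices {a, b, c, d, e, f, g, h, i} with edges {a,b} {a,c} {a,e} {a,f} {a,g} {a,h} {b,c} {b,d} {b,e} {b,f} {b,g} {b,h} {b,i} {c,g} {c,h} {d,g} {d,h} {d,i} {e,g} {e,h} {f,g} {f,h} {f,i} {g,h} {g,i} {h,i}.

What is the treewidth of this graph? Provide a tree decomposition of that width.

Every bag has size at most 5, so the width is 5 − 1 = 4 and tw(G) ≤ 4. Conversely, {b, d, g, h, i} is a clique of size 5, and the vertices of any clique must share a bag in every tree decomposition; so some bag has ≥ 5 vertices and tw(G) ≥ 4. The upper and lower bounds meet at 4, so that is the treewidth.

Treewidth 4.
Bags: B1 = {b, f, g, h, i}  B2 = {a, b, f, g, h}  B3 = {b, d, g, h, i}  B4 = {a, b, c, g, h}  B5 = {a, b, e, g, h}
Tree: B1–B2, B1–B3, B2–B4, B2–B5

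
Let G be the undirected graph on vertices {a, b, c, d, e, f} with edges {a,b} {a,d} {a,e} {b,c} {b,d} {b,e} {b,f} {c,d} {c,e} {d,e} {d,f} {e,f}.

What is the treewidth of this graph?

3

A width-3 tree decomposition is:
Bags: B1 = {b, c, d, e}  B2 = {a, b, d, e}  B3 = {b, d, e, f}
Tree: B1–B2, B1–B3
The largest bag has 4 vertices, giving width 3; this decomposition certifies tw(G) ≤ 3. Conversely, {a, b, d, e} is a clique of size 4, and the vertices of any clique must share a bag in every tree decomposition; so some bag has ≥ 4 vertices and tw(G) ≥ 3. Combining the bounds, tw(G) = 3.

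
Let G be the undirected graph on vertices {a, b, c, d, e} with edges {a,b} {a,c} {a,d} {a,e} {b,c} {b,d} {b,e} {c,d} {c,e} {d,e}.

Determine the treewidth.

A width-4 tree decomposition is:
Bags: B1 = {a, b, c, d, e}
Tree: (single bag)
With just one bag of size 5, the width is 5 − 1 = 4, so tw(G) ≤ 4. On the other hand G contains the 5-clique {a, b, c, d, e}. A clique must lie in a single bag of any decomposition, so no decomposition can have width below 4. Combining the bounds, tw(G) = 4.

4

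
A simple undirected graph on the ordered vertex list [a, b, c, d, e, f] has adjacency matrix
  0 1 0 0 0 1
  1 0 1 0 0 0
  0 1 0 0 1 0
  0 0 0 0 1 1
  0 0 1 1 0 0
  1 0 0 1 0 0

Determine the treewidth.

2

A width-2 tree decomposition is:
Bags: B1 = {a, d, f}  B2 = {a, d, e}  B3 = {a, c, e}  B4 = {a, b, c}
Tree: B1–B2, B2–B3, B3–B4
Each bag holds 3 vertices, so the decomposition has width 2, which upper-bounds the treewidth. For the lower bound, G contains the cycle a–f–d–e–c–b–a, so G is not a forest; only forests have treewidth ≤ 1, hence tw(G) ≥ 2. The upper and lower bounds meet at 2, so that is the treewidth.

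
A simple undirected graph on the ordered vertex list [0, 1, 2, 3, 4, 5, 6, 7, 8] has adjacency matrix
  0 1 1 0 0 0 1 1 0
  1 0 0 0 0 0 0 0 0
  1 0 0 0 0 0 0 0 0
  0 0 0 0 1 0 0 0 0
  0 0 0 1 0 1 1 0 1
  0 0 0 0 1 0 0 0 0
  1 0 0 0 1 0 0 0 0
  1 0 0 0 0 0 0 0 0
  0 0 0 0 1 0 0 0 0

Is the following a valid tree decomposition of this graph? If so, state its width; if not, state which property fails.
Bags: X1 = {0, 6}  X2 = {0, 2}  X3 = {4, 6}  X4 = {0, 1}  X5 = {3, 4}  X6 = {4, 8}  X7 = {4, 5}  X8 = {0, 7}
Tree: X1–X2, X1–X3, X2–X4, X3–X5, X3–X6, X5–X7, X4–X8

Vertex coverage: the bags together contain {0, 1, 2, 3, 4, 5, 6, 7, 8}, the full vertex set. Edge coverage: each edge of G has both endpoints in at least one bag. Running intersection: for every vertex, the bags containing it form a connected subtree. All three properties hold, so this is a valid tree decomposition of width max|bag| − 1 = 1, and hence tw(G) ≤ 1.

Yes; width 1.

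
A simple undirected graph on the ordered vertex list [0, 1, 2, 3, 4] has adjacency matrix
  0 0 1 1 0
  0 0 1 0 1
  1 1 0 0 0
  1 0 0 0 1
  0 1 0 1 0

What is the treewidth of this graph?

2

A width-2 tree decomposition is:
Bags: B1 = {0, 2, 3}  B2 = {2, 3, 4}  B3 = {1, 2, 4}
Tree: B1–B2, B2–B3
Every bag has size at most 3, so the width is 3 − 1 = 2 and tw(G) ≤ 2. Since 2–0–3–4–1–2 is a cycle in G, G is not acyclic. Forests are exactly the graphs of treewidth ≤ 1, so tw(G) ≥ 2. The upper and lower bounds meet at 2, so that is the treewidth.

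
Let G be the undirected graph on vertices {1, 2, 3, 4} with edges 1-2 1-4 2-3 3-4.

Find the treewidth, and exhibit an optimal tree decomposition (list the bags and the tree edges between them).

Treewidth 2.
One such decomposition:
Bags: B1 = {1, 2, 3}  B2 = {1, 3, 4}
Tree: B1–B2

Each bag holds 3 vertices, so the decomposition has width 2, which upper-bounds the treewidth. For the lower bound, G contains the cycle 3–2–1–4–3, so G is not a forest; only forests have treewidth ≤ 1, hence tw(G) ≥ 2. Hence tw(G) = 2 exactly.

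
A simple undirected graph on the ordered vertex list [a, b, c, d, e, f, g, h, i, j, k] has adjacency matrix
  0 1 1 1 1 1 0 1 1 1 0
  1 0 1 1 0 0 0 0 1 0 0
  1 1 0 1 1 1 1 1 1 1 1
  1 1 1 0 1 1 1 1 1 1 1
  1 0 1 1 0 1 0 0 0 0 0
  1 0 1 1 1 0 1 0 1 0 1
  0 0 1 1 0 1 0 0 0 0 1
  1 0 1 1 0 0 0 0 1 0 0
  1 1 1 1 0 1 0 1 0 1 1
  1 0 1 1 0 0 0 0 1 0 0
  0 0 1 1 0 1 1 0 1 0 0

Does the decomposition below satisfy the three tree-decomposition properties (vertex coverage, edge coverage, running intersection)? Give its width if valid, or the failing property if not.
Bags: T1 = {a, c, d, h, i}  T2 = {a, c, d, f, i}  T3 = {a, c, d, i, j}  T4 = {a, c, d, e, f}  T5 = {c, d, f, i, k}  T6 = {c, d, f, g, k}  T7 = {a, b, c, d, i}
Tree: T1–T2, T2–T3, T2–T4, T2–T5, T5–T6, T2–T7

Every vertex of G appears in some bag (union = {a, b, c, d, e, f, g, h, i, j, k}); every edge is covered by a bag; and for each vertex v the set of bags containing v is connected in the bag tree. The decomposition is therefore valid. The largest bag has 5 vertices, so the width is 4.

Yes; width 4.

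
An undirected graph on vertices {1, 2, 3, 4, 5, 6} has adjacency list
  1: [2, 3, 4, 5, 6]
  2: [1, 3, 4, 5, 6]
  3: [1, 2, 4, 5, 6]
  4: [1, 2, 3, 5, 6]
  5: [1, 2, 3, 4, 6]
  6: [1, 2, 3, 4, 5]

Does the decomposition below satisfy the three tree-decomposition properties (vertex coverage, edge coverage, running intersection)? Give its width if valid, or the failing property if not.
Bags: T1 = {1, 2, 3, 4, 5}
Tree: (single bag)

No — vertex 6 appears in no bag.

A tree decomposition must satisfy three properties: every vertex lies in some bag; for every edge, both endpoints lie together in some bag; and for every vertex, the bags containing it form a connected subtree. Here vertex 6 appears in no bag, so the decomposition is invalid.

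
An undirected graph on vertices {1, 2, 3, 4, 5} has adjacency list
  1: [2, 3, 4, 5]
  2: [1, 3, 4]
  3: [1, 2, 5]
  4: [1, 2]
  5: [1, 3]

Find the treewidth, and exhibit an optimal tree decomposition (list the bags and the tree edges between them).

The largest bag has 3 vertices, giving width 2; this decomposition certifies tw(G) ≤ 2. Conversely, {1, 2, 3} is a clique of size 3, and the vertices of any clique must share a bag in every tree decomposition; so some bag has ≥ 3 vertices and tw(G) ≥ 2. Hence tw(G) = 2 exactly.

Treewidth 2.
One optimal decomposition is:
Bags: B1 = {1, 2, 4}  B2 = {1, 2, 3}  B3 = {1, 3, 5}
Tree: B1–B2, B2–B3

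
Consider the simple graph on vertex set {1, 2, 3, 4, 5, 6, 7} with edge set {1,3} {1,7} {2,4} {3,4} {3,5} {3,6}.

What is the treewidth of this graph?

A width-1 tree decomposition is:
Bags: B1 = {3, 4}  B2 = {3, 6}  B3 = {2, 4}  B4 = {1, 3}  B5 = {3, 5}  B6 = {1, 7}
Tree: B1–B2, B1–B3, B2–B4, B1–B5, B4–B6
Every bag has size at most 2, so the width is 2 − 1 = 1 and tw(G) ≤ 1. G has an edge, so its treewidth is at least 1. Hence tw(G) = 1 exactly.

1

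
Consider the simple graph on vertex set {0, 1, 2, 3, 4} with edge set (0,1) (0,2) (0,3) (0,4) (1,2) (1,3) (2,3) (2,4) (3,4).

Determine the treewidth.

3

A width-3 tree decomposition is:
Bags: B1 = {0, 1, 2, 3}  B2 = {0, 2, 3, 4}
Tree: B1–B2
The largest bag has 4 vertices, giving width 3; this decomposition certifies tw(G) ≤ 3. Conversely, {0, 1, 2, 3} is a clique of size 4, and the vertices of any clique must share a bag in every tree decomposition; so some bag has ≥ 4 vertices and tw(G) ≥ 3. The upper and lower bounds meet at 3, so that is the treewidth.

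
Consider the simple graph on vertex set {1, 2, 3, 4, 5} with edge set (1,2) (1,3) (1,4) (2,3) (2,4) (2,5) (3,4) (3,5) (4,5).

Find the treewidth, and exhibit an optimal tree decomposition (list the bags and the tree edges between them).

Treewidth 3.
One such decomposition:
Bags: B1 = {1, 2, 3, 4}  B2 = {2, 3, 4, 5}
Tree: B1–B2

Every bag has size at most 4, so the width is 4 − 1 = 3 and tw(G) ≤ 3. For the lower bound, the 4 vertices {1, 2, 3, 4} are pairwise adjacent, and any tree decomposition puts a clique entirely inside one bag — forcing width ≥ 3. Therefore the treewidth is 3.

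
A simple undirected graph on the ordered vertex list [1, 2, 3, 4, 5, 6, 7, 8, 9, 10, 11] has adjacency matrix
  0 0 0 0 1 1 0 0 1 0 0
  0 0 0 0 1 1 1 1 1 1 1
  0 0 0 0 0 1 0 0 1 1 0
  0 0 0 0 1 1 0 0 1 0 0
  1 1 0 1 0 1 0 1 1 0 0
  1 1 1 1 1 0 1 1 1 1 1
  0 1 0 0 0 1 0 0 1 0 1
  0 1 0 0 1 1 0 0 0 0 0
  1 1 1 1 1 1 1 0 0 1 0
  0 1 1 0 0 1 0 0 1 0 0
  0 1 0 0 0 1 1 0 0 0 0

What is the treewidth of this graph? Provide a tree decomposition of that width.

Treewidth 3.
One such decomposition:
Bags: B1 = {2, 5, 6, 9}  B2 = {2, 6, 9, 10}  B3 = {1, 5, 6, 9}  B4 = {2, 6, 7, 9}  B5 = {2, 5, 6, 8}  B6 = {4, 5, 6, 9}  B7 = {3, 6, 9, 10}  B8 = {2, 6, 7, 11}
Tree: B1–B2, B1–B3, B2–B4, B1–B5, B3–B6, B2–B7, B4–B8

Every bag has size at most 4, so the width is 4 − 1 = 3 and tw(G) ≤ 3. Conversely, {2, 5, 6, 8} is a clique of size 4, and the vertices of any clique must share a bag in every tree decomposition; so some bag has ≥ 4 vertices and tw(G) ≥ 3. Hence tw(G) = 3 exactly.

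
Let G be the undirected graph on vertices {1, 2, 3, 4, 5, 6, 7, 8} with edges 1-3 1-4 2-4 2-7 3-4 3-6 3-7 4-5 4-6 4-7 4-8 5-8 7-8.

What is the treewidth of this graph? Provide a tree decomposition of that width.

Each bag holds 3 vertices, so the decomposition has width 2, which upper-bounds the treewidth. On the other hand G contains the 3-clique {4, 5, 8}. A clique must lie in a single bag of any decomposition, so no decomposition can have width below 2. Therefore the treewidth is 2.

Treewidth 2.
One such decomposition:
Bags: B1 = {1, 3, 4}  B2 = {3, 4, 7}  B3 = {3, 4, 6}  B4 = {4, 7, 8}  B5 = {2, 4, 7}  B6 = {4, 5, 8}
Tree: B1–B2, B1–B3, B2–B4, B2–B5, B4–B6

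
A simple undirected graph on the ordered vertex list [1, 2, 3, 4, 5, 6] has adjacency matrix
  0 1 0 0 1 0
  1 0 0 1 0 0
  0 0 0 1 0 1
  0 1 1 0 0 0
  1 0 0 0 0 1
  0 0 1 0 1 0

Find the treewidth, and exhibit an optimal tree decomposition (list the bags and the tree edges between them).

Treewidth 2.
Bags: B1 = {2, 3, 4}  B2 = {1, 2, 3}  B3 = {1, 3, 5}  B4 = {3, 5, 6}
Tree: B1–B2, B2–B3, B3–B4

The largest bag has 3 vertices, giving width 2; this decomposition certifies tw(G) ≤ 2. For the lower bound, G contains the cycle 3–4–2–1–5–6–3, so G is not a forest; only forests have treewidth ≤ 1, hence tw(G) ≥ 2. Therefore the treewidth is 2.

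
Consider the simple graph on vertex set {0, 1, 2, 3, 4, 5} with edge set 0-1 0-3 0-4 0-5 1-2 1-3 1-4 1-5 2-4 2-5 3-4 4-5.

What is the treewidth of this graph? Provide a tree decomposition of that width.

The largest bag has 4 vertices, giving width 3; this decomposition certifies tw(G) ≤ 3. On the other hand G contains the 4-clique {0, 1, 3, 4}. A clique must lie in a single bag of any decomposition, so no decomposition can have width below 3. Hence tw(G) = 3 exactly.

Treewidth 3.
One optimal decomposition is:
Bags: B1 = {0, 1, 4, 5}  B2 = {1, 2, 4, 5}  B3 = {0, 1, 3, 4}
Tree: B1–B2, B1–B3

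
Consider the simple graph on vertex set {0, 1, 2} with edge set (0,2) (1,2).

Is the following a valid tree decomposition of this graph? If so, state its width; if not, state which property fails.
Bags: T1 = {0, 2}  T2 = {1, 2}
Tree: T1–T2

Yes; width 1.

Every vertex of G appears in some bag (union = {0, 1, 2}); every edge is covered by a bag; and for each vertex v the set of bags containing v is connected in the bag tree. The decomposition is therefore valid. The largest bag has 2 vertices, so the width is 1.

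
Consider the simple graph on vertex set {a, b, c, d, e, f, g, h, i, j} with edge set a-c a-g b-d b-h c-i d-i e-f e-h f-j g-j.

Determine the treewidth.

A width-2 tree decomposition is:
Bags: B1 = {c, d, i}  B2 = {b, c, d}  B3 = {b, c, h}  B4 = {c, e, h}  B5 = {c, e, f}  B6 = {c, f, j}  B7 = {c, g, j}  B8 = {a, c, g}
Tree: B1–B2, B2–B3, B3–B4, B4–B5, B5–B6, B6–B7, B7–B8
The largest bag has 3 vertices, giving width 2; this decomposition certifies tw(G) ≤ 2. For the lower bound, G contains the cycle c–i–d–b–h–e–f–j–g–a–c, so G is not a forest; only forests have treewidth ≤ 1, hence tw(G) ≥ 2. Combining the bounds, tw(G) = 2.

2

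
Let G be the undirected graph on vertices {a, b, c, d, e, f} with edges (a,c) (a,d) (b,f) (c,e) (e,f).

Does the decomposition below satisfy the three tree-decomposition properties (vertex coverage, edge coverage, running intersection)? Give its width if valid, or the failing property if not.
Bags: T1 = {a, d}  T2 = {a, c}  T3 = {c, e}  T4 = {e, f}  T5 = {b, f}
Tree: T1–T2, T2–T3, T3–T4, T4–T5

Checking the three conditions: (i) the bags cover all of {a, b, c, d, e, f}; (ii) for each edge, some bag contains both endpoints; (iii) the bags containing any fixed vertex form a subtree. All hold, so the decomposition is valid with width 2 − 1 = 1.

Yes; width 1.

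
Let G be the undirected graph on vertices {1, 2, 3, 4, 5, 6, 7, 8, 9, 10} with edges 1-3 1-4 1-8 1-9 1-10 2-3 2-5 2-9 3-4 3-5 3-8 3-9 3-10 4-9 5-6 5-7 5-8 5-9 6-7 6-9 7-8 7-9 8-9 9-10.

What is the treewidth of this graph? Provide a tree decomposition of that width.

Treewidth 3.
One such decomposition:
Bags: B1 = {5, 7, 8, 9}  B2 = {5, 6, 7, 9}  B3 = {3, 5, 8, 9}  B4 = {1, 3, 8, 9}  B5 = {1, 3, 9, 10}  B6 = {2, 3, 5, 9}  B7 = {1, 3, 4, 9}
Tree: B1–B2, B1–B3, B3–B4, B4–B5, B3–B6, B5–B7

The largest bag has 4 vertices, giving width 3; this decomposition certifies tw(G) ≤ 3. For the lower bound, the 4 vertices {1, 3, 8, 9} are pairwise adjacent, and any tree decomposition puts a clique entirely inside one bag — forcing width ≥ 3. Therefore the treewidth is 3.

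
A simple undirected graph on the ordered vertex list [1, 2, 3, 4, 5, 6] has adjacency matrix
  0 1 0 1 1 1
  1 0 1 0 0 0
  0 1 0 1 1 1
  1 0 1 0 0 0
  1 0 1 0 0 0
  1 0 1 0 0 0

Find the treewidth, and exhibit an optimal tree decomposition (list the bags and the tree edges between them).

The largest bag has 3 vertices, giving width 2; this decomposition certifies tw(G) ≤ 2. For the lower bound, G contains the cycle 5–1–6–3–5, so G is not a forest; only forests have treewidth ≤ 1, hence tw(G) ≥ 2. Combining the bounds, tw(G) = 2.

Treewidth 2.
One optimal decomposition is:
Bags: B1 = {1, 3, 5}  B2 = {1, 3, 6}  B3 = {1, 2, 3}  B4 = {1, 3, 4}
Tree: B1–B2, B2–B3, B3–B4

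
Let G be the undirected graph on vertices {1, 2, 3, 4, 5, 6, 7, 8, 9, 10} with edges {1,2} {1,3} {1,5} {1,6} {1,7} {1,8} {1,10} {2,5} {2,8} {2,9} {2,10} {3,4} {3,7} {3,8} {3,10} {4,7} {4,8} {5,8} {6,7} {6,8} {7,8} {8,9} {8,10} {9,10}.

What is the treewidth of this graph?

A width-3 tree decomposition is:
Bags: B1 = {2, 8, 9, 10}  B2 = {1, 2, 8, 10}  B3 = {1, 2, 5, 8}  B4 = {1, 3, 8, 10}  B5 = {1, 3, 7, 8}  B6 = {1, 6, 7, 8}  B7 = {3, 4, 7, 8}
Tree: B1–B2, B2–B3, B2–B4, B4–B5, B5–B6, B5–B7
Each bag holds 4 vertices, so the decomposition has width 3, which upper-bounds the treewidth. For the lower bound, the 4 vertices {1, 2, 8, 10} are pairwise adjacent, and any tree decomposition puts a clique entirely inside one bag — forcing width ≥ 3. Combining the bounds, tw(G) = 3.

3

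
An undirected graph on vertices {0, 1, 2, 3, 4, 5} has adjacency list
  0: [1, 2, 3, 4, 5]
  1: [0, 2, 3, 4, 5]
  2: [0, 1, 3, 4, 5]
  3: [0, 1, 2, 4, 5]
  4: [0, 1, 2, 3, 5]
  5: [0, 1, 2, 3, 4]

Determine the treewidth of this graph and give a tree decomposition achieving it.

A single bag containing all 6 vertices is trivially a valid decomposition of width 5. Conversely, {0, 1, 2, 3, 4, 5} is a clique of size 6, and the vertices of any clique must share a bag in every tree decomposition; so some bag has ≥ 6 vertices and tw(G) ≥ 5. Therefore the treewidth is 5.

Treewidth 5.
One such decomposition:
Bags: B1 = {0, 1, 2, 3, 4, 5}
Tree: (single bag)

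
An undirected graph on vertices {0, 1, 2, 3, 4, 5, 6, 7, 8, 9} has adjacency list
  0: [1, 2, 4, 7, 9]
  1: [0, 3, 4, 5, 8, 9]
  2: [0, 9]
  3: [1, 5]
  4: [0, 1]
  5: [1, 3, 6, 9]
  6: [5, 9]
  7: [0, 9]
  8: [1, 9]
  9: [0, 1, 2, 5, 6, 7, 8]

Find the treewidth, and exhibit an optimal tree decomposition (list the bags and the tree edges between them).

Treewidth 2.
Bags: B1 = {0, 1, 9}  B2 = {1, 8, 9}  B3 = {1, 5, 9}  B4 = {0, 1, 4}  B5 = {1, 3, 5}  B6 = {5, 6, 9}  B7 = {0, 7, 9}  B8 = {0, 2, 9}
Tree: B1–B2, B2–B3, B1–B4, B3–B5, B3–B6, B1–B7, B7–B8

Every bag has size at most 3, so the width is 3 − 1 = 2 and tw(G) ≤ 2. Conversely, {0, 1, 9} is a clique of size 3, and the vertices of any clique must share a bag in every tree decomposition; so some bag has ≥ 3 vertices and tw(G) ≥ 2. Combining the bounds, tw(G) = 2.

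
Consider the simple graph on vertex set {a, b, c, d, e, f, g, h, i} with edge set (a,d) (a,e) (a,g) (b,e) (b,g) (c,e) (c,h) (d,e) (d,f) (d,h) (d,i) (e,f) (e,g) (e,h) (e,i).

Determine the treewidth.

2

A width-2 tree decomposition is:
Bags: B1 = {d, e, h}  B2 = {a, d, e}  B3 = {d, e, i}  B4 = {a, e, g}  B5 = {b, e, g}  B6 = {d, e, f}  B7 = {c, e, h}
Tree: B1–B2, B2–B3, B2–B4, B4–B5, B1–B6, B1–B7
Each bag holds 3 vertices, so the decomposition has width 2, which upper-bounds the treewidth. On the other hand G contains the 3-clique {d, e, h}. A clique must lie in a single bag of any decomposition, so no decomposition can have width below 2. Hence tw(G) = 2 exactly.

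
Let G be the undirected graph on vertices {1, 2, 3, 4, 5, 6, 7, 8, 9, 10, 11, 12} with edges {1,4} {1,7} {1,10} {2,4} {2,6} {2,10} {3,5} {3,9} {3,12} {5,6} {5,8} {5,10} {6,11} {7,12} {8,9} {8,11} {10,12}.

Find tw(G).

A width-3 tree decomposition is:
Bags: B1 = {6, 8, 9, 11}  B2 = {5, 6, 8, 9}  B3 = {3, 5, 6, 9}  B4 = {2, 3, 5, 6}  B5 = {2, 3, 5, 10}  B6 = {2, 3, 10, 12}  B7 = {2, 4, 10, 12}  B8 = {1, 4, 10, 12}  B9 = {1, 4, 7, 12}
Tree: B1–B2, B2–B3, B3–B4, B4–B5, B5–B6, B6–B7, B7–B8, B8–B9
Each bag holds 4 vertices, so the decomposition has width 3, which upper-bounds the treewidth. For the lower bound: the 4 vertex sets {8,9,11}, {6}, {5}, {2,3,10,12} are disjoint, each induces a connected subgraph, and every pair is joined by at least one edge of G. Contracting each set to a single vertex therefore yields K_{4} as a minor, and since treewidth is minor-monotone, tw(G) ≥ tw(K_{4}) = 3. Combining the bounds, tw(G) = 3.

3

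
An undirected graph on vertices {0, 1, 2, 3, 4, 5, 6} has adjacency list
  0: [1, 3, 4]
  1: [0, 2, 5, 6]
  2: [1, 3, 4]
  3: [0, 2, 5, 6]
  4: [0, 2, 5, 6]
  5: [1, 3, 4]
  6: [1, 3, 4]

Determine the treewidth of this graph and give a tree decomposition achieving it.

The largest bag has 4 vertices, giving width 3; this decomposition certifies tw(G) ≤ 3. For the lower bound: the 4 vertex sets {1,6}, {0,4}, {3}, {2} are disjoint, each induces a connected subgraph, and every pair is joined by at least one edge of G. Contracting each set to a single vertex therefore yields K_{4} as a minor, and since treewidth is minor-monotone, tw(G) ≥ tw(K_{4}) = 3. The upper and lower bounds meet at 3, so that is the treewidth.

Treewidth 3.
Bags: B1 = {1, 3, 4, 6}  B2 = {0, 1, 3, 4}  B3 = {1, 2, 3, 4}  B4 = {1, 3, 4, 5}
Tree: B1–B2, B2–B3, B3–B4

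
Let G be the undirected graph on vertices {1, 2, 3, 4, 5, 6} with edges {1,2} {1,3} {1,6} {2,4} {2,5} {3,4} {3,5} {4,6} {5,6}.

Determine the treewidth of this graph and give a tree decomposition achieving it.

The largest bag has 4 vertices, giving width 3; this decomposition certifies tw(G) ≤ 3. For the lower bound: the 4 vertex sets {1,6}, {3,4}, {2}, {5} are disjoint, each induces a connected subgraph, and every pair is joined by at least one edge of G. Contracting each set to a single vertex therefore yields K_{4} as a minor, and since treewidth is minor-monotone, tw(G) ≥ tw(K_{4}) = 3. The upper and lower bounds meet at 3, so that is the treewidth.

Treewidth 3.
Bags: B1 = {1, 2, 3, 6}  B2 = {2, 3, 4, 6}  B3 = {2, 3, 5, 6}
Tree: B1–B2, B2–B3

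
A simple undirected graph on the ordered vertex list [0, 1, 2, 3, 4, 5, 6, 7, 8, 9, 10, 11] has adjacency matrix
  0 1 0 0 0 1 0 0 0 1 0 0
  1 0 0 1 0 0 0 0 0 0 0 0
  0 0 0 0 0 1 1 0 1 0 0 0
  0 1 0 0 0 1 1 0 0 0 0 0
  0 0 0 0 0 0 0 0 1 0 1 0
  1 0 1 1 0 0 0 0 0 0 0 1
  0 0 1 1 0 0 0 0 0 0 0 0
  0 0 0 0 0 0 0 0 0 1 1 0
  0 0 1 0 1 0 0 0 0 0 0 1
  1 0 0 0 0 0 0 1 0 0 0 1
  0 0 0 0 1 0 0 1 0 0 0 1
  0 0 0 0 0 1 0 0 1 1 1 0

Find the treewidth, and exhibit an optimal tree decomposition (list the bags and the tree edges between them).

Each bag holds 4 vertices, so the decomposition has width 3, which upper-bounds the treewidth. For the lower bound: the 4 vertex sets {1,3,6}, {0}, {5}, {2,8,9,11} are disjoint, each induces a connected subgraph, and every pair is joined by at least one edge of G. Contracting each set to a single vertex therefore yields K_{4} as a minor, and since treewidth is minor-monotone, tw(G) ≥ tw(K_{4}) = 3. Combining the bounds, tw(G) = 3.

Treewidth 3.
Bags: B1 = {0, 1, 3, 6}  B2 = {0, 3, 5, 6}  B3 = {0, 2, 5, 6}  B4 = {0, 2, 5, 9}  B5 = {2, 5, 9, 11}  B6 = {2, 8, 9, 11}  B7 = {7, 8, 9, 11}  B8 = {7, 8, 10, 11}  B9 = {4, 7, 8, 10}
Tree: B1–B2, B2–B3, B3–B4, B4–B5, B5–B6, B6–B7, B7–B8, B8–B9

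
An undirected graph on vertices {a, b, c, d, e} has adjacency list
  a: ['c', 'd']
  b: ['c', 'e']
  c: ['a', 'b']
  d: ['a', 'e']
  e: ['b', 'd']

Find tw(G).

A width-2 tree decomposition is:
Bags: B1 = {b, d, e}  B2 = {a, b, d}  B3 = {a, b, c}
Tree: B1–B2, B2–B3
Every bag has size at most 3, so the width is 3 − 1 = 2 and tw(G) ≤ 2. For the lower bound, G contains the cycle b–e–d–a–c–b, so G is not a forest; only forests have treewidth ≤ 1, hence tw(G) ≥ 2. Therefore the treewidth is 2.

2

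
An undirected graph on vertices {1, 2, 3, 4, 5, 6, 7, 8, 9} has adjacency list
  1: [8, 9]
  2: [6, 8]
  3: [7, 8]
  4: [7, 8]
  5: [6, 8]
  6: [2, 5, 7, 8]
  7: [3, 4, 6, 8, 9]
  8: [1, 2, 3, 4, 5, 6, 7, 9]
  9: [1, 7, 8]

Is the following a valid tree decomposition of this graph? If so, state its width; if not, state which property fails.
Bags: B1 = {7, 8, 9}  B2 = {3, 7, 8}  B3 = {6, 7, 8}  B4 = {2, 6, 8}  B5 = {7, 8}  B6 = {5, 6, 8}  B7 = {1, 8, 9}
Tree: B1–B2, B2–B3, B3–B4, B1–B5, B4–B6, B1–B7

A tree decomposition must satisfy three properties: every vertex lies in some bag; for every edge, both endpoints lie together in some bag; and for every vertex, the bags containing it form a connected subtree. Here vertex 4 appears in no bag, so the decomposition is invalid.

No — vertex 4 appears in no bag.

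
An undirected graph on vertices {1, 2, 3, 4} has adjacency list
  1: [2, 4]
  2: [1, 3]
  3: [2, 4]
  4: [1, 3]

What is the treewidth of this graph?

2

A width-2 tree decomposition is:
Bags: B1 = {1, 3, 4}  B2 = {1, 2, 3}
Tree: B1–B2
The largest bag has 3 vertices, giving width 2; this decomposition certifies tw(G) ≤ 2. The edges 3–4–1–2–3 form a cycle, so G is not a tree and its treewidth is at least 2. Hence tw(G) = 2 exactly.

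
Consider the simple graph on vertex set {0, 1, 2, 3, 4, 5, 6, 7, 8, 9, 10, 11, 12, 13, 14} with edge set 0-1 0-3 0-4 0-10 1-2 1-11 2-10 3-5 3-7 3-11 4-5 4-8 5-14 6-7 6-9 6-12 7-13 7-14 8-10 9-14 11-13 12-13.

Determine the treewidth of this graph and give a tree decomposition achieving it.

Each bag holds 4 vertices, so the decomposition has width 3, which upper-bounds the treewidth. For the lower bound: the 4 vertex sets {2,8,10}, {1}, {0}, {3,4,5,11} are disjoint, each induces a connected subgraph, and every pair is joined by at least one edge of G. Contracting each set to a single vertex therefore yields K_{4} as a minor, and since treewidth is minor-monotone, tw(G) ≥ tw(K_{4}) = 3. Hence tw(G) = 3 exactly.

Treewidth 3.
One optimal decomposition is:
Bags: B1 = {1, 2, 8, 10}  B2 = {0, 1, 8, 10}  B3 = {0, 1, 4, 8}  B4 = {0, 1, 4, 11}  B5 = {0, 3, 4, 11}  B6 = {3, 4, 5, 11}  B7 = {3, 5, 11, 13}  B8 = {3, 5, 7, 13}  B9 = {5, 7, 13, 14}  B10 = {7, 12, 13, 14}  B11 = {6, 7, 12, 14}  B12 = {6, 9, 12, 14}
Tree: B1–B2, B2–B3, B3–B4, B4–B5, B5–B6, B6–B7, B7–B8, B8–B9, B9–B10, B10–B11, B11–B12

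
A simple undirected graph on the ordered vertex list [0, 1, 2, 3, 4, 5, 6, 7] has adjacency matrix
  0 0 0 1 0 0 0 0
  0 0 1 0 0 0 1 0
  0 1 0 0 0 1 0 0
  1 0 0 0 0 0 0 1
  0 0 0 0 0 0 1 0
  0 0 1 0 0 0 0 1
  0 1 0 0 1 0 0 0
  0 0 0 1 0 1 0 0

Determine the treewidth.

1

A width-1 tree decomposition is:
Bags: B1 = {0, 3}  B2 = {3, 7}  B3 = {5, 7}  B4 = {2, 5}  B5 = {1, 2}  B6 = {1, 6}  B7 = {4, 6}
Tree: B1–B2, B2–B3, B3–B4, B4–B5, B5–B6, B6–B7
The largest bag has 2 vertices, giving width 1; this decomposition certifies tw(G) ≤ 1. G has an edge, so its treewidth is at least 1. The upper and lower bounds meet at 1, so that is the treewidth.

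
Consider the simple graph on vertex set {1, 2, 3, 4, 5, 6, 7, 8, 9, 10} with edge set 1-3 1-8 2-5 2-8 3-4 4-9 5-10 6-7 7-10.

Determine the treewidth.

1

A width-1 tree decomposition is:
Bags: B1 = {4, 9}  B2 = {3, 4}  B3 = {1, 3}  B4 = {1, 8}  B5 = {2, 8}  B6 = {2, 5}  B7 = {5, 10}  B8 = {7, 10}  B9 = {6, 7}
Tree: B1–B2, B2–B3, B3–B4, B4–B5, B5–B6, B6–B7, B7–B8, B8–B9
Each bag holds 2 vertices, so the decomposition has width 1, which upper-bounds the treewidth. G has an edge, so its treewidth is at least 1. The upper and lower bounds meet at 1, so that is the treewidth.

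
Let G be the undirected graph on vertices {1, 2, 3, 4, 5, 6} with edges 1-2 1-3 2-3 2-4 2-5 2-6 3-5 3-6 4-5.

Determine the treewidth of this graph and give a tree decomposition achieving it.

The largest bag has 3 vertices, giving width 2; this decomposition certifies tw(G) ≤ 2. On the other hand G contains the 3-clique {1, 2, 3}. A clique must lie in a single bag of any decomposition, so no decomposition can have width below 2. Hence tw(G) = 2 exactly.

Treewidth 2.
One such decomposition:
Bags: B1 = {1, 2, 3}  B2 = {2, 3, 5}  B3 = {2, 4, 5}  B4 = {2, 3, 6}
Tree: B1–B2, B2–B3, B2–B4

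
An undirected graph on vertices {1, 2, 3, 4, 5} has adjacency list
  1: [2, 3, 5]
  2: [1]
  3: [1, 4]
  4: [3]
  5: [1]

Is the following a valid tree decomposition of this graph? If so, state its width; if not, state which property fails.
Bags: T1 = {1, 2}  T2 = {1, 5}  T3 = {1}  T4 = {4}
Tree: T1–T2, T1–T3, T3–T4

No — vertex 3 appears in no bag.

A tree decomposition must satisfy three properties: every vertex lies in some bag; for every edge, both endpoints lie together in some bag; and for every vertex, the bags containing it form a connected subtree. Here vertex 3 appears in no bag, so the decomposition is invalid.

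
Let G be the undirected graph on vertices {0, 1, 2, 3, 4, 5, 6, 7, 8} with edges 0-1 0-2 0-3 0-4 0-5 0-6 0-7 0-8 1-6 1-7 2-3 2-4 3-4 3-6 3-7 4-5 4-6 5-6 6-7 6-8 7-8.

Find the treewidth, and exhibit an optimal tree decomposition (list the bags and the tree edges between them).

Treewidth 3.
One optimal decomposition is:
Bags: B1 = {0, 6, 7, 8}  B2 = {0, 3, 6, 7}  B3 = {0, 3, 4, 6}  B4 = {0, 1, 6, 7}  B5 = {0, 4, 5, 6}  B6 = {0, 2, 3, 4}
Tree: B1–B2, B2–B3, B2–B4, B3–B5, B3–B6

The largest bag has 4 vertices, giving width 3; this decomposition certifies tw(G) ≤ 3. For the lower bound, the 4 vertices {0, 2, 3, 4} are pairwise adjacent, and any tree decomposition puts a clique entirely inside one bag — forcing width ≥ 3. Therefore the treewidth is 3.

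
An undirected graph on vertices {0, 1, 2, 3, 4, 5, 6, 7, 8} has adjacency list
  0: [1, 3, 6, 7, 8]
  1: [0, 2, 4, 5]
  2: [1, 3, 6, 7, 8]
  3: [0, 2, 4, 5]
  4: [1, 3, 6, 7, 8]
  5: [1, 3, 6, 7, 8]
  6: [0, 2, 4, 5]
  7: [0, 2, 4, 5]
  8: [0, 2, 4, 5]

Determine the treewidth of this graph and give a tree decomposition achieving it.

Treewidth 4.
Bags: B1 = {0, 2, 4, 5, 7}  B2 = {0, 2, 3, 4, 5}  B3 = {0, 2, 4, 5, 6}  B4 = {0, 1, 2, 4, 5}  B5 = {0, 2, 4, 5, 8}
Tree: B1–B2, B2–B3, B3–B4, B4–B5

Every bag has size at most 5, so the width is 5 − 1 = 4 and tw(G) ≤ 4. For the lower bound: the 5 vertex sets {5,7}, {2,3}, {4,6}, {0}, {1} are disjoint, each induces a connected subgraph, and every pair is joined by at least one edge of G. Contracting each set to a single vertex therefore yields K_{5} as a minor, and since treewidth is minor-monotone, tw(G) ≥ tw(K_{5}) = 4. Therefore the treewidth is 4.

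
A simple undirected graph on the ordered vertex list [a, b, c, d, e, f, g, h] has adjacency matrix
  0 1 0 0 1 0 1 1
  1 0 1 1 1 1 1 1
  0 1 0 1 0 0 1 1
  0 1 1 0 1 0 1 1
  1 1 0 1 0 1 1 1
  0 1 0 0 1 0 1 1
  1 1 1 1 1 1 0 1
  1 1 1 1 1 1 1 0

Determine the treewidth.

A width-4 tree decomposition is:
Bags: B1 = {b, d, e, g, h}  B2 = {b, e, f, g, h}  B3 = {a, b, e, g, h}  B4 = {b, c, d, g, h}
Tree: B1–B2, B2–B3, B1–B4
Each bag holds 5 vertices, so the decomposition has width 4, which upper-bounds the treewidth. For the lower bound, the 5 vertices {b, d, e, g, h} are pairwise adjacent, and any tree decomposition puts a clique entirely inside one bag — forcing width ≥ 4. Hence tw(G) = 4 exactly.

4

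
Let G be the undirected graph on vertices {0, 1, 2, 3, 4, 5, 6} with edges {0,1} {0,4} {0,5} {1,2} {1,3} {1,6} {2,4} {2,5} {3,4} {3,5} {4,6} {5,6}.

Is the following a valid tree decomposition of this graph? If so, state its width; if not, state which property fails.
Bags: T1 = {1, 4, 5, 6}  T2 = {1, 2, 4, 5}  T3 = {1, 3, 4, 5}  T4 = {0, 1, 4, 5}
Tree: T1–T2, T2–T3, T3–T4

Checking the three conditions: (i) the bags cover all of {0, 1, 2, 3, 4, 5, 6}; (ii) for each edge, some bag contains both endpoints; (iii) the bags containing any fixed vertex form a subtree. All hold, so the decomposition is valid with width 4 − 1 = 3.

Yes; width 3.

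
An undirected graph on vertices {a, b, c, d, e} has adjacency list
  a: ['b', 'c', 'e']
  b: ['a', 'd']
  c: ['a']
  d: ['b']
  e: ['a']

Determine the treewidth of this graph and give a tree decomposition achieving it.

Treewidth 1.
One optimal decomposition is:
Bags: B1 = {a, e}  B2 = {a, b}  B3 = {b, d}  B4 = {a, c}
Tree: B1–B2, B2–B3, B1–B4

Each bag holds 2 vertices, so the decomposition has width 1, which upper-bounds the treewidth. Any graph with an edge has treewidth ≥ 1, and G has the edge a–e. The upper and lower bounds meet at 1, so that is the treewidth.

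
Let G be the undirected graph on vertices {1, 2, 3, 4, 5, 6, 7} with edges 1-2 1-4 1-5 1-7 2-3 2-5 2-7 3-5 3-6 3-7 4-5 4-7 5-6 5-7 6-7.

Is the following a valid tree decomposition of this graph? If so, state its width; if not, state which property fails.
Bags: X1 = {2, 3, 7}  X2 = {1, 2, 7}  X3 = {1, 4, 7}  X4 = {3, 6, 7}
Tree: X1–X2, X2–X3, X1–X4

A tree decomposition must satisfy three properties: every vertex lies in some bag; for every edge, both endpoints lie together in some bag; and for every vertex, the bags containing it form a connected subtree. Here vertex 5 appears in no bag, so the decomposition is invalid.

No — vertex 5 appears in no bag.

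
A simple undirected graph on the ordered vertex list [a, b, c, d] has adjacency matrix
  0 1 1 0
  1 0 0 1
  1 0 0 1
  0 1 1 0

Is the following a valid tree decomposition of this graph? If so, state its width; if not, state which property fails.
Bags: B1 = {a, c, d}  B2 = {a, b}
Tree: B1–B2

A tree decomposition must satisfy three properties: every vertex lies in some bag; for every edge, both endpoints lie together in some bag; and for every vertex, the bags containing it form a connected subtree. Here edge (d,b) lies in no bag, so the decomposition is invalid.

No — edge (d,b) lies in no bag.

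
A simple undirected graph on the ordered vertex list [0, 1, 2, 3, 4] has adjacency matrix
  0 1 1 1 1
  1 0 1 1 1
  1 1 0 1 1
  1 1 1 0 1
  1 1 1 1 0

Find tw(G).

A width-4 tree decomposition is:
Bags: B1 = {0, 1, 2, 3, 4}
Tree: (single bag)
With just one bag of size 5, the width is 5 − 1 = 4, so tw(G) ≤ 4. Conversely, {0, 1, 2, 3, 4} is a clique of size 5, and the vertices of any clique must share a bag in every tree decomposition; so some bag has ≥ 5 vertices and tw(G) ≥ 4. The upper and lower bounds meet at 4, so that is the treewidth.

4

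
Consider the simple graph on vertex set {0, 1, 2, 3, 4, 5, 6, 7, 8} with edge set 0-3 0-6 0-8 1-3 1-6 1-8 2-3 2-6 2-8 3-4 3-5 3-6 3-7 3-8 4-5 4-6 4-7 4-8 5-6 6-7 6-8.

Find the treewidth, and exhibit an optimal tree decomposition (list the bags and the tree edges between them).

Every bag has size at most 4, so the width is 4 − 1 = 3 and tw(G) ≤ 3. On the other hand G contains the 4-clique {0, 3, 6, 8}. A clique must lie in a single bag of any decomposition, so no decomposition can have width below 3. Hence tw(G) = 3 exactly.

Treewidth 3.
One optimal decomposition is:
Bags: B1 = {3, 4, 6, 8}  B2 = {3, 4, 5, 6}  B3 = {2, 3, 6, 8}  B4 = {0, 3, 6, 8}  B5 = {1, 3, 6, 8}  B6 = {3, 4, 6, 7}
Tree: B1–B2, B1–B3, B3–B4, B1–B5, B2–B6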